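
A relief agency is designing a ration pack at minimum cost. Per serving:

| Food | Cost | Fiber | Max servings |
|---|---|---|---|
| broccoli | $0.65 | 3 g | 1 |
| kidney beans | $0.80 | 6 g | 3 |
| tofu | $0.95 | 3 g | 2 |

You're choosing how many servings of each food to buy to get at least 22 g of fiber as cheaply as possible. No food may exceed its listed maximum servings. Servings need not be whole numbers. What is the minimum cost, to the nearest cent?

Cost per g of fiber: kidney beans $0.1333, broccoli $0.2167, tofu $0.3167.
Take 3 servings of kidney beans: +18.0 g fiber for $2.40 (total $2.40, still need 4.0 g).
Take 1 serving of broccoli: +3.0 g fiber for $0.65 (total $3.05, still need 1.0 g).
Take 0.3333 servings of tofu: +1.0 g fiber for $0.32 (total $3.37, still need 0.0 g).
Filling from the cheapest source first is optimal under one linear minimum: $3.37.

$3.37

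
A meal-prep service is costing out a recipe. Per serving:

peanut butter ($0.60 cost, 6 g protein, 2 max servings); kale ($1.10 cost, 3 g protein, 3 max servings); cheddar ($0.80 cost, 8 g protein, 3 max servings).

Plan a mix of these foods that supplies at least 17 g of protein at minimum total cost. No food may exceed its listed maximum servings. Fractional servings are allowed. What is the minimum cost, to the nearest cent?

Cost per g of protein: peanut butter $0.1000, cheddar $0.1000, kale $0.3667.
Take 2 servings of peanut butter: +12.0 g protein for $1.20 (total $1.20, still need 5.0 g).
Take 0.625 servings of cheddar: +5.0 g protein for $0.50 (total $1.70, still need 0.0 g).
Greedy by cheapest-per-g is optimal for a single linear constraint, so the minimum cost is $1.70.

$1.70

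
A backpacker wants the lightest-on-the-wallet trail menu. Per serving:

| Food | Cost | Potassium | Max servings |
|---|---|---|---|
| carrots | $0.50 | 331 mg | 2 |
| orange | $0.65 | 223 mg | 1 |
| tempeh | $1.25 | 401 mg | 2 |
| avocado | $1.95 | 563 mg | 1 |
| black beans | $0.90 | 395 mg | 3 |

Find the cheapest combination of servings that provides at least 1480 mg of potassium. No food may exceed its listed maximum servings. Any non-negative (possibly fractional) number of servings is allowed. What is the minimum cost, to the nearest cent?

$2.86

Cost per mg of potassium: carrots $0.0015, black beans $0.0023, orange $0.0029, tempeh $0.0031, avocado $0.0035.
Take 2 servings of carrots: +662.0 mg potassium for $1.00 (total $1.00, still need 818.0 mg).
Take 2.071 servings of black beans: +818.0 mg potassium for $1.86 (total $2.86, still need 0.0 mg).
Greedy by cheapest-per-mg is optimal for a single linear constraint, so the minimum cost is $2.86.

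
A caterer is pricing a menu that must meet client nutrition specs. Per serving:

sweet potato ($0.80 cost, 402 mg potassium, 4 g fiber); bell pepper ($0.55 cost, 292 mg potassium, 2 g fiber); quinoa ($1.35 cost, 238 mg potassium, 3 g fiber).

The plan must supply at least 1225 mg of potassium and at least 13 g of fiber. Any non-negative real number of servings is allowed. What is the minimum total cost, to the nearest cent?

$2.60

At the optimum either one food covers both requirements or two foods hit both targets exactly; no other combination can be cheaper.
sweet potato only: max(1225/402, 13/4) = 3.25 servings → $2.60.
bell pepper only: max(1225/292, 13/2) = 6.5 servings → $3.58.
quinoa only: max(1225/238, 13/3) = 5.147 servings → $6.95.
sweet potato + bell pepper: intersection lies outside the first quadrant.
sweet potato + quinoa with both tight: 2.287 servings and 1.283 servings → $3.56.
bell pepper + quinoa with both tight: 1.452 servings and 3.365 servings → $5.34.
The minimum over all feasible corners is $2.60.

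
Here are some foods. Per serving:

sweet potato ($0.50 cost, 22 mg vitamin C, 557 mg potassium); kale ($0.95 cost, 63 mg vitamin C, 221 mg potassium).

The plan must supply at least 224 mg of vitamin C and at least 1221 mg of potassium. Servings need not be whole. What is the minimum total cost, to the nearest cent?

$3.53

The cheapest plan sits at a corner of the feasible region — with two constraints it uses at most two foods.
sweet potato only: max(224/22, 1221/557) = 10.18 servings → $5.09.
kale only: max(224/63, 1221/221) = 5.525 servings → $5.25.
sweet potato + kale with both tight: 0.907 servings and 3.239 servings → $3.53.
The minimum over all feasible corners is $3.53.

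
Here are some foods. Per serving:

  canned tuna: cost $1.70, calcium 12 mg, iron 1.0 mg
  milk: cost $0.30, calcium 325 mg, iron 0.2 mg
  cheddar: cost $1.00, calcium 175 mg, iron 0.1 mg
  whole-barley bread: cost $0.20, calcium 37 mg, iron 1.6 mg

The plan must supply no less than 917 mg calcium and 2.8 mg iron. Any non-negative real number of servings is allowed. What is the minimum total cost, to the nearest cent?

For a min-cost LP with two ≥-constraints, a basic feasible solution has at most two positive variables.
canned tuna only: max(917/12, 2.8/1.0) = 76.42 servings → $129.91.
milk only: max(917/325, 2.8/0.2) = 14 servings → $4.20.
cheddar only: max(917/175, 2.8/0.1) = 28 servings → $28.00.
whole-barley bread only: max(917/37, 2.8/1.6) = 24.78 servings → $4.96.
canned tuna + milk with both tight: 2.252 servings and 2.738 servings → $4.65.
canned tuna + cheddar with both tight: 2.292 servings and 5.083 servings → $8.98.
canned tuna + whole-barley bread with both targets exact would need a negative amount; discard.
milk + cheddar: intersection lies outside the first quadrant.
milk + whole-barley bread with both tight: 2.66 servings and 1.417 servings → $1.08.
cheddar + whole-barley bread with both tight: 4.935 servings and 1.442 servings → $5.22.
So the least-cost plan costs $1.08.

$1.08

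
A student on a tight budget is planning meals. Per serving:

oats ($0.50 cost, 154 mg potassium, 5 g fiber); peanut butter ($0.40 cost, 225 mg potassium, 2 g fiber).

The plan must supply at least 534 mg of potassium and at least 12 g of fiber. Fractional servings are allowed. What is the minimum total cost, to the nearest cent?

$1.40

oats only: max(534/154, 12/5) = 3.468 servings → $1.73.
peanut butter only: max(534/225, 12/2) = 6 servings → $2.40.
oats + peanut butter with both tight: 1.998 servings and 1.006 servings → $1.40.
Cheapest feasible corner: $1.40.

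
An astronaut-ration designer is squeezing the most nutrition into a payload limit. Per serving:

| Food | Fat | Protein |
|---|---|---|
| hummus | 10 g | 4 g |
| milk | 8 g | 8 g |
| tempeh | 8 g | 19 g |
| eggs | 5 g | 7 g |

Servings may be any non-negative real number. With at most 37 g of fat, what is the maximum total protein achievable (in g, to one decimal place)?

87.9 g

Protein per g fat: tempeh 2.375, eggs 1.4, milk 1, hummus 0.4.
With no serving limits, spend the whole fat allowance on tempeh: 37 g / 8 g × 19 g = 87.9 g.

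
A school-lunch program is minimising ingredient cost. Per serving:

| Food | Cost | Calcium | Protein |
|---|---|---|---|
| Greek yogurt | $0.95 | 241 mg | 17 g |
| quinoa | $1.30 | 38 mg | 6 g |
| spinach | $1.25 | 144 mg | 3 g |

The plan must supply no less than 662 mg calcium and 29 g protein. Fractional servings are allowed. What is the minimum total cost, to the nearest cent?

$2.61

Two binding constraints pin down two serving amounts, so the optimal mix uses at most two foods. The candidates are each food alone (scaled to the tighter of calcium/protein) and each pair with both constraints tight.
Greek yogurt only: max(662/241, 29/17) = 2.747 servings → $2.61.
quinoa only: max(662/38, 29/6) = 17.42 servings → $22.65.
spinach only: max(662/144, 29/3) = 9.667 servings → $12.08.
Greek yogurt + quinoa: the both-tight solution has a negative serving — not a feasible corner.
Greek yogurt + spinach with both tight: 1.27 servings and 2.472 servings → $4.30.
quinoa + spinach with both tight: 2.92 servings and 3.827 servings → $8.58.
The minimum over all feasible corners is $2.61.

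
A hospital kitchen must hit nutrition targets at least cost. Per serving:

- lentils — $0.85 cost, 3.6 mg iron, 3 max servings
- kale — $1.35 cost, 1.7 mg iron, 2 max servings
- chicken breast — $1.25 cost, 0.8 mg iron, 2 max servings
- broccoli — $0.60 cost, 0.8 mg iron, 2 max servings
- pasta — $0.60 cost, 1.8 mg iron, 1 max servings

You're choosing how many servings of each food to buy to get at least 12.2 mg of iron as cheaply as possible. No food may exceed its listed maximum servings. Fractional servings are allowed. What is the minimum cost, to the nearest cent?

Cost per mg of iron: lentils $0.2361, pasta $0.3333, broccoli $0.7500, kale $0.7941, chicken breast $1.5625.
Take 3 servings of lentils: +10.8 mg iron for $2.55 (total $2.55, still need 1.4 mg).
Take 0.7778 servings of pasta: +1.4 mg iron for $0.47 (total $3.02, still need 0.0 mg).
Filling from the cheapest source first is optimal under one linear minimum: $3.02.

$3.02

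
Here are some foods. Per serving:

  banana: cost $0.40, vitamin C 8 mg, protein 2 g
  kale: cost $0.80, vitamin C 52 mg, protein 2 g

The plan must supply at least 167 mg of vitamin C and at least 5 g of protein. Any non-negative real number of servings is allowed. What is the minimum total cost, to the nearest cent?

$2.57

This is a tiny linear program; its minimum lies at a vertex of the feasible set. List the vertices and price them.
banana only: max(167/8, 5/2) = 20.88 servings → $8.35.
kale only: max(167/52, 5/2) = 3.212 servings → $2.57.
banana + kale with both targets exact would need a negative amount; discard.
Cheapest feasible corner: $2.57.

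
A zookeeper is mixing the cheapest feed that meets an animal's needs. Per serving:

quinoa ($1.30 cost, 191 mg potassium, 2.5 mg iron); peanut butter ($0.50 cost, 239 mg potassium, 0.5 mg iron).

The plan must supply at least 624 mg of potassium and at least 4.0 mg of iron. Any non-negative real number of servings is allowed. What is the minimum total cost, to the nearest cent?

$2.46

This is a tiny linear program; its minimum lies at a vertex of the feasible set. List the vertices and price them.
quinoa only: max(624/191, 4.0/2.5) = 3.267 servings → $4.25.
peanut butter only: max(624/239, 4.0/0.5) = 8 servings → $4.00.
quinoa + peanut butter with both tight: 1.283 servings and 1.586 servings → $2.46.
Cheapest feasible corner: $2.46.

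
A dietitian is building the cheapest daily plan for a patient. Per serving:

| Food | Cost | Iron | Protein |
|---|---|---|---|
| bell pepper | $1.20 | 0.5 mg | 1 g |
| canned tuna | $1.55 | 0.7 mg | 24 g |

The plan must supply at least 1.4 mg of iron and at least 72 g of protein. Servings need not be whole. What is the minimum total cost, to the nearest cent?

$4.65

An LP optimum is at a vertex; with two nutrient constraints at most two foods are used. Check each candidate.
bell pepper only: max(1.4/0.5, 72/1) = 72 servings → $86.40.
canned tuna only: max(1.4/0.7, 72/24) = 3 servings → $4.65.
bell pepper + canned tuna: the both-tight solution has a negative serving — not a feasible corner.
So the least-cost plan costs $4.65.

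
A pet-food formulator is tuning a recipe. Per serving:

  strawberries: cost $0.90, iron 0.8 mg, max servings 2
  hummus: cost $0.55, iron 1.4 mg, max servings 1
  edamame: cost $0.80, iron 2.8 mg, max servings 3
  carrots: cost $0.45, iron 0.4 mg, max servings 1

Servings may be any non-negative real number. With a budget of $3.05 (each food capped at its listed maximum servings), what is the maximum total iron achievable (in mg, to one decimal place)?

9.9 mg

Iron per dollar: edamame 3.5, hummus 2.545, strawberries 0.8889, carrots 0.8889.
Take 3 servings of edamame: spends $2.40, +8.4 mg iron (running total 8.4 mg).
Take 1 serving of hummus: spends $0.55, +1.4 mg iron (running total 9.8 mg).
Take 0.1111 servings of strawberries: spends $0.10, +0.1 mg iron (running total 9.9 mg).
Filling greedily by iron-per-dollar is optimal for one linear limit, giving 9.9 mg.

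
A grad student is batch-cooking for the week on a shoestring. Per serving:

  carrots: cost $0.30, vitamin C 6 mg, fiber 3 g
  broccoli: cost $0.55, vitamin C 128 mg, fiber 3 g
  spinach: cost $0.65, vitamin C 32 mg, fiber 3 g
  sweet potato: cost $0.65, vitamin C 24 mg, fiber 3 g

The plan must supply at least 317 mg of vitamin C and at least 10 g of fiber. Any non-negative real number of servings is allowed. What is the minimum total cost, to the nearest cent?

An LP optimum is at a vertex; with two nutrient constraints at most two foods are used. Check each candidate.
carrots only: max(317/6, 10/3) = 52.83 servings → $15.85.
broccoli only: max(317/128, 10/3) = 3.333 servings → $1.83.
spinach only: max(317/32, 10/3) = 9.906 servings → $6.44.
sweet potato only: max(317/24, 10/3) = 13.21 servings → $8.59.
carrots + broccoli with both tight: 0.8989 servings and 2.434 servings → $1.61.
carrots + spinach: the both-tight solution has a negative serving — not a feasible corner.
carrots + sweet potato with both targets exact would need a negative amount; discard.
broccoli + spinach with both tight: 2.191 servings and 1.142 servings → $1.95.
broccoli + sweet potato with both tight: 2.279 servings and 1.054 servings → $1.94.
spinach + sweet potato with both targets exact would need a negative amount; discard.
The minimum over all feasible corners is $1.61.

$1.61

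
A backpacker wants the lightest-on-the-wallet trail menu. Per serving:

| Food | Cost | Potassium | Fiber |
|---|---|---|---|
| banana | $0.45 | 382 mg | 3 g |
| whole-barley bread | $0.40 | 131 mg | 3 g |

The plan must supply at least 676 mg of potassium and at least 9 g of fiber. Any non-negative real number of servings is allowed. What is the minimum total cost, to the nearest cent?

At the optimum either one food covers both requirements or two foods hit both targets exactly; no other combination can be cheaper.
banana only: max(676/382, 9/3) = 3 servings → $1.35.
whole-barley bread only: max(676/131, 9/3) = 5.16 servings → $2.06.
banana + whole-barley bread with both tight: 1.127 servings and 1.873 servings → $1.26.
The minimum over all feasible corners is $1.26.

$1.26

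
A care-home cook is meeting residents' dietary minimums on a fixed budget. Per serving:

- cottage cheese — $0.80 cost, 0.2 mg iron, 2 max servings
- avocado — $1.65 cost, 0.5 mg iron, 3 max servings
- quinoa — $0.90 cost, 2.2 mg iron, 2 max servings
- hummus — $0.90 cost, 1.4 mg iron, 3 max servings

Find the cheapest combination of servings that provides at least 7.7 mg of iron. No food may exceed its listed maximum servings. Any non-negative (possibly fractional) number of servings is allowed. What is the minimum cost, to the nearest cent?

$3.92

Cost per mg of iron: quinoa $0.4091, hummus $0.6429, avocado $3.3000, cottage cheese $4.0000.
Take 2 servings of quinoa: +4.4 mg iron for $1.80 (total $1.80, still need 3.3 mg).
Take 2.357 servings of hummus: +3.3 mg iron for $2.12 (total $3.92, still need 0.0 mg).
Filling from the cheapest source first is optimal under one linear minimum: $3.92.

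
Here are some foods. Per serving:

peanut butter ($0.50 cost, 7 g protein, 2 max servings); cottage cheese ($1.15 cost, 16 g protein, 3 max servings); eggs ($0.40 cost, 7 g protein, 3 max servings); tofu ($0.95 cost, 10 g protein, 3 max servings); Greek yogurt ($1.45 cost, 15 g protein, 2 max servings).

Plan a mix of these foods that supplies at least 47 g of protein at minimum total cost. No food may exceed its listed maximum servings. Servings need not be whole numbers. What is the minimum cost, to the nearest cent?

Cost per g of protein: eggs $0.0571, peanut butter $0.0714, cottage cheese $0.0719, tofu $0.0950, Greek yogurt $0.0967.
Take 3 servings of eggs: +21.0 g protein for $1.20 (total $1.20, still need 26.0 g).
Take 2 servings of peanut butter: +14.0 g protein for $1.00 (total $2.20, still need 12.0 g).
Take 0.75 servings of cottage cheese: +12.0 g protein for $0.86 (total $3.06, still need 0.0 g).
Filling from the cheapest source first is optimal under one linear minimum: $3.06.

$3.06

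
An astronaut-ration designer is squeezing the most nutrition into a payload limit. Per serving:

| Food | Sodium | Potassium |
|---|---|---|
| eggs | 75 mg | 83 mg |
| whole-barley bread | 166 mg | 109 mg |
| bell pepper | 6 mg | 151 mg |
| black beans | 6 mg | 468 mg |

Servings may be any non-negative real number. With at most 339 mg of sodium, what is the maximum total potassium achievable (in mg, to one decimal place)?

26442.0 mg

Potassium per mg sodium: black beans 78, bell pepper 25.17, eggs 1.107, whole-barley bread 0.6566.
With no serving limits, spend the whole sodium allowance on black beans: 339 mg / 6 mg × 468 mg = 26442.0 mg.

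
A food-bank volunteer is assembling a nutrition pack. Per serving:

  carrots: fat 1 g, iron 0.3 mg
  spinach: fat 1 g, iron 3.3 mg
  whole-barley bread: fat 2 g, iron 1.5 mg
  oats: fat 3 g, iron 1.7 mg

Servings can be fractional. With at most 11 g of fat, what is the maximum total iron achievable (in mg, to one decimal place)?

36.3 mg

Iron per g fat: spinach 3.3, whole-barley bread 0.75, oats 0.5667, carrots 0.3.
With no serving limits, spend the whole fat allowance on spinach: 11 g / 1 g × 3.3 mg = 36.3 mg.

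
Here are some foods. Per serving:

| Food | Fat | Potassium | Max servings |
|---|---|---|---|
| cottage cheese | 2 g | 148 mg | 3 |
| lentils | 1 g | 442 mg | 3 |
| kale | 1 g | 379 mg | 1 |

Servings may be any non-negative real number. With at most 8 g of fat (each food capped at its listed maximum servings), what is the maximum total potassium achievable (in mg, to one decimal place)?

Potassium per g fat: lentils 442, kale 379, cottage cheese 74.
Take 3 servings of lentils: uses 3 g fat, +1326.0 mg potassium (running total 1326.0 mg).
Take 1 serving of kale: uses 1 g fat, +379.0 mg potassium (running total 1705.0 mg).
Take 2 servings of cottage cheese: uses 4 g fat, +296.0 mg potassium (running total 2001.0 mg).
Filling greedily by potassium-per-g fat is optimal for one linear limit, giving 2001.0 mg.

2001.0 mg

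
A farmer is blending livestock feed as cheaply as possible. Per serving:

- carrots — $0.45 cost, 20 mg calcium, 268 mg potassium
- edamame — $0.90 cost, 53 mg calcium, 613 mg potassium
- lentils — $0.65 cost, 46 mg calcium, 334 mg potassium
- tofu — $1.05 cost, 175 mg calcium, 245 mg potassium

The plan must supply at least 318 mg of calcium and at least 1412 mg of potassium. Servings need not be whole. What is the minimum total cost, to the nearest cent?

$2.95

The cheapest plan sits at a corner of the feasible region — with two constraints it uses at most two foods.
carrots only: max(318/20, 1412/268) = 15.9 servings → $7.16.
edamame only: max(318/53, 1412/613) = 6 servings → $5.40.
lentils only: max(318/46, 1412/334) = 6.913 servings → $4.49.
tofu only: max(318/175, 1412/245) = 5.763 servings → $6.05.
carrots + edamame: intersection lies outside the first quadrant.
carrots + lentils: the both-tight solution has a negative serving — not a feasible corner.
carrots + tofu with both tight: 4.028 servings and 1.357 servings → $3.24.
edamame + lentils: intersection lies outside the first quadrant.
edamame + tofu with both tight: 1.794 servings and 1.274 servings → $2.95.
lentils + tofu with both tight: 3.586 servings and 0.8745 servings → $3.25.
Cheapest feasible corner: $2.95.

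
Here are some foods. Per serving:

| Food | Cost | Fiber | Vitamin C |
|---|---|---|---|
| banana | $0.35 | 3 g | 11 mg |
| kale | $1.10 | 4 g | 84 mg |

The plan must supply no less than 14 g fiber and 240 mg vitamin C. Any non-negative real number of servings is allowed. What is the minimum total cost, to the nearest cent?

A basic optimal solution has at most two foods positive. Try each food alone and each pair with both targets met exactly.
banana only: max(14/3, 240/11) = 21.82 servings → $7.64.
kale only: max(14/4, 240/84) = 3.5 servings → $3.85.
banana + kale with both tight: 1.038 servings and 2.721 servings → $3.36.
The minimum over all feasible corners is $3.36.

$3.36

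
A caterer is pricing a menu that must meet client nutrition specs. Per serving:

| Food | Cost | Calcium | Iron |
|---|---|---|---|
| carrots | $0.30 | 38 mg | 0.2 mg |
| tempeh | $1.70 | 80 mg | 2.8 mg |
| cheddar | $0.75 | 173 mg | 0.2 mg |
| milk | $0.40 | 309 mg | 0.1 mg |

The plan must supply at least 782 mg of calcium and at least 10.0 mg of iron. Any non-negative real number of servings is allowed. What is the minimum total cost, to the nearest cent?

$6.62

Minimising a linear cost over {calcium ≥ 782, iron ≥ 10.0, servings ≥ 0} — the optimum is at a vertex, using one or two foods.
carrots only: max(782/38, 10.0/0.2) = 50 servings → $15.00.
tempeh only: max(782/80, 10.0/2.8) = 9.775 servings → $16.62.
cheddar only: max(782/173, 10.0/0.2) = 50 servings → $37.50.
milk only: max(782/309, 10.0/0.1) = 100 servings → $40.00.
carrots + tempeh with both tight: 15.37 servings and 2.473 servings → $8.82.
carrots + cheddar: the both-tight solution has a negative serving — not a feasible corner.
carrots + milk with both targets exact would need a negative amount; discard.
tempeh + cheddar with both tight: 3.36 servings and 2.967 servings → $7.94.
tempeh + milk with both tight: 3.514 servings and 1.621 servings → $6.62.
cheddar + milk: the both-tight solution has a negative serving — not a feasible corner.
The minimum over all feasible corners is $6.62.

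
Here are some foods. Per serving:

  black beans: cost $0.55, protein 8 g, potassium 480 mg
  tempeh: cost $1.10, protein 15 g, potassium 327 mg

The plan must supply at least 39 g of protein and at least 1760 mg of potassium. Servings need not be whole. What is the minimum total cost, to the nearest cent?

The cheapest plan sits at a corner of the feasible region — with two constraints it uses at most two foods.
black beans only: max(39/8, 1760/480) = 4.875 servings → $2.68.
tempeh only: max(39/15, 1760/327) = 5.382 servings → $5.92.
black beans + tempeh with both tight: 2.977 servings and 1.012 servings → $2.75.
Cheapest feasible corner: $2.68.

$2.68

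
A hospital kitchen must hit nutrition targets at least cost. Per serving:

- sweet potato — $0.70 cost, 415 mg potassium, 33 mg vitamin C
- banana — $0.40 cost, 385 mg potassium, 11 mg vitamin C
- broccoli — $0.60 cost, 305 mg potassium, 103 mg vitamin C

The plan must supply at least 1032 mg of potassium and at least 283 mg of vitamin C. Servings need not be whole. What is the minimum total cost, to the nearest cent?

For a min-cost LP with two ≥-constraints, a basic feasible solution has at most two positive variables.
sweet potato only: max(1032/415, 283/33) = 8.576 servings → $6.00.
banana only: max(1032/385, 283/11) = 25.73 servings → $10.29.
broccoli only: max(1032/305, 283/103) = 3.384 servings → $2.03.
sweet potato + banana with both targets exact would need a negative amount; discard.
sweet potato + broccoli with both tight: 0.6114 servings and 2.552 servings → $1.96.
banana + broccoli with both tight: 0.5504 servings and 2.689 servings → $1.83.
The minimum over all feasible corners is $1.83.

$1.83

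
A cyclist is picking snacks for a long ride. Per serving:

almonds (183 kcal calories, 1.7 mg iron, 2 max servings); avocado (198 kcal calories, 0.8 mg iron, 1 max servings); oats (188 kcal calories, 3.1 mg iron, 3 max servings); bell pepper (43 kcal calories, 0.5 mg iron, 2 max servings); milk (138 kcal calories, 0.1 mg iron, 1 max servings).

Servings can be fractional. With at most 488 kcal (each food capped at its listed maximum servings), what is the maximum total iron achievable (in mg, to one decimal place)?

Iron per kcal: oats 0.01649, bell pepper 0.01163, almonds 0.00929, avocado 0.00404, milk 0.0007246.
Take 2.596 servings of oats: uses 488 kcal, +8.0 mg iron (running total 8.0 mg).
Filling greedily by iron-per-kcal is optimal for one linear limit, giving 8.0 mg.

8.0 mg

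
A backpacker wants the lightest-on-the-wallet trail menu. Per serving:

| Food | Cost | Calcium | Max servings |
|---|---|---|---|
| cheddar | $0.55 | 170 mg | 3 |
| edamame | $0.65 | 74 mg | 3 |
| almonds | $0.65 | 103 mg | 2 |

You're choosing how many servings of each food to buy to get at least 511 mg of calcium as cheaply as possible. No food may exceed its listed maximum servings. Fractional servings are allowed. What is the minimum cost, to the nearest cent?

$1.66

Cost per mg of calcium: cheddar $0.0032, almonds $0.0063, edamame $0.0088.
Take 3 servings of cheddar: +510.0 mg calcium for $1.65 (total $1.65, still need 1.0 mg).
Take 0.009709 servings of almonds: +1.0 mg calcium for $0.01 (total $1.66, still need 0.0 mg).
Filling from the cheapest source first is optimal under one linear minimum: $1.66.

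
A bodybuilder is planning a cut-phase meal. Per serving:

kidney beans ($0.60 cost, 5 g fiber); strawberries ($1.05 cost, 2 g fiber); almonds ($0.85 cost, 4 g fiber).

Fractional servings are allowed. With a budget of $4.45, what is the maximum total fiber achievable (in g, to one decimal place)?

37.1 g

Fiber per dollar: kidney beans 8.333, almonds 4.706, strawberries 1.905.
With no serving limits, spend the whole cost allowance on kidney beans: $4.45 / $0.60 × 5 g = 37.1 g.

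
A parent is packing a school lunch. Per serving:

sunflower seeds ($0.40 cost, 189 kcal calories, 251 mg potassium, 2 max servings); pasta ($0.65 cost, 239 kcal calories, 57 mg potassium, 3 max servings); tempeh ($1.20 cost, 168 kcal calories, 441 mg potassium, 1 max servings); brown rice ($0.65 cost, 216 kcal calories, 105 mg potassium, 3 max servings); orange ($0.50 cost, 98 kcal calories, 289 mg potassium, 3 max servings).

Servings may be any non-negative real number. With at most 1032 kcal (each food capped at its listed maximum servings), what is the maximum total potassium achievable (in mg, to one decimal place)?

1903.3 mg

Potassium per kcal: orange 2.949, tempeh 2.625, sunflower seeds 1.328, brown rice 0.4861, pasta 0.2385.
Take 3 servings of orange: uses 294 kcal, +867.0 mg potassium (running total 867.0 mg).
Take 1 serving of tempeh: uses 168 kcal, +441.0 mg potassium (running total 1308.0 mg).
Take 2 servings of sunflower seeds: uses 378 kcal, +502.0 mg potassium (running total 1810.0 mg).
Take 0.8889 servings of brown rice: uses 192 kcal, +93.3 mg potassium (running total 1903.3 mg).
Greedy by best ratio exhausts the calories allowance optimally: 1903.3 mg.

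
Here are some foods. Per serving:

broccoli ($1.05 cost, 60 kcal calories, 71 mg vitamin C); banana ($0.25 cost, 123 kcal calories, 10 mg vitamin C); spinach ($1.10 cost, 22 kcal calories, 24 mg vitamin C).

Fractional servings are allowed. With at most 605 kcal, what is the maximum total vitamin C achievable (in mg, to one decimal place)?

Vitamin C per kcal: broccoli 1.183, spinach 1.091, banana 0.0813.
With no serving limits, spend the whole calories allowance on broccoli: 605 kcal / 60 kcal × 71 mg = 715.9 mg.

715.9 mg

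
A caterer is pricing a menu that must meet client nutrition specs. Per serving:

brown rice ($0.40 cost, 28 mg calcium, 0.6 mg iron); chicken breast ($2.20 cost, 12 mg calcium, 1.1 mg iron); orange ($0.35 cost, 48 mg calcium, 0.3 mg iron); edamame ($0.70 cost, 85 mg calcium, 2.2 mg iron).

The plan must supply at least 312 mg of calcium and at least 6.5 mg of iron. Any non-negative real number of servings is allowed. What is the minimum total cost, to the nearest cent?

Two binding constraints pin down two serving amounts, so the optimal mix uses at most two foods. The candidates are each food alone (scaled to the tighter of calcium/iron) and each pair with both constraints tight.
brown rice only: max(312/28, 6.5/0.6) = 11.14 servings → $4.46.
chicken breast only: max(312/12, 6.5/1.1) = 26 servings → $57.20.
orange only: max(312/48, 6.5/0.3) = 21.67 servings → $7.58.
edamame only: max(312/85, 6.5/2.2) = 3.671 servings → $2.57.
brown rice + chicken breast: the both-tight solution has a negative serving — not a feasible corner.
brown rice + orange with both tight: 10.71 servings and 0.2549 servings → $4.37.
brown rice + edamame: intersection lies outside the first quadrant.
chicken breast + orange with both tight: 4.439 servings and 5.39 servings → $11.65.
chicken breast + edamame: the both-tight solution has a negative serving — not a feasible corner.
orange + edamame with both tight: 1.672 servings and 2.727 servings → $2.49.
Cheapest feasible corner: $2.49.

$2.49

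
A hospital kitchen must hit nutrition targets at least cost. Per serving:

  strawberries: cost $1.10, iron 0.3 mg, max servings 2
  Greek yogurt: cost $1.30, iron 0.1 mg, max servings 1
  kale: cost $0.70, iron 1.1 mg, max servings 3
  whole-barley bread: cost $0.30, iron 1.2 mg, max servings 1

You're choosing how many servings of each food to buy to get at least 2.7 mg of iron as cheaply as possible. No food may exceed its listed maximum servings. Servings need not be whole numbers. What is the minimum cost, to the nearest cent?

Cost per mg of iron: whole-barley bread $0.2500, kale $0.6364, strawberries $3.6667, Greek yogurt $13.0000.
Take 1 serving of whole-barley bread: +1.2 mg iron for $0.30 (total $0.30, still need 1.5 mg).
Take 1.364 servings of kale: +1.5 mg iron for $0.95 (total $1.25, still need 0.0 mg).
Filling from the cheapest source first is optimal under one linear minimum: $1.25.

$1.25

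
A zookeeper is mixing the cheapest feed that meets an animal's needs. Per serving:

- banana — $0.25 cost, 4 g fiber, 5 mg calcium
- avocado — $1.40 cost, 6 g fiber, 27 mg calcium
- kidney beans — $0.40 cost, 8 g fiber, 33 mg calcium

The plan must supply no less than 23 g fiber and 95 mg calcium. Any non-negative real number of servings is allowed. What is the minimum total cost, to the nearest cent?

$1.15

Check every corner: each single food scaled to meet both minima, and each pair solved so both constraints bind.
banana only: max(23/4, 95/5) = 19 servings → $4.75.
avocado only: max(23/6, 95/27) = 3.833 servings → $5.37.
kidney beans only: max(23/8, 95/33) = 2.879 servings → $1.15.
banana + avocado with both tight: 0.6538 servings and 3.397 servings → $4.92.
banana + kidney beans: intersection lies outside the first quadrant.
avocado + kidney beans with both tight: 0.05556 servings and 2.833 servings → $1.21.
Cheapest feasible corner: $1.15.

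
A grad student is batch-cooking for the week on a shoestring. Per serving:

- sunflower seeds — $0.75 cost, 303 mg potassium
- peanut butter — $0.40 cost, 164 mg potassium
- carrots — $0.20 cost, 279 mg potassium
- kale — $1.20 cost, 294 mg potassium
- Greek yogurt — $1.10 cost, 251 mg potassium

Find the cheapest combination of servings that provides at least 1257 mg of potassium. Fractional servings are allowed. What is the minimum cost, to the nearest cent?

$0.90

Cost per mg of potassium: carrots $0.0007, peanut butter $0.0024, sunflower seeds $0.0025, kale $0.0041, Greek yogurt $0.0044.
With no serving limits, use only carrots: 1257 mg / 279 mg = 4.505 servings × $0.20 = $0.90.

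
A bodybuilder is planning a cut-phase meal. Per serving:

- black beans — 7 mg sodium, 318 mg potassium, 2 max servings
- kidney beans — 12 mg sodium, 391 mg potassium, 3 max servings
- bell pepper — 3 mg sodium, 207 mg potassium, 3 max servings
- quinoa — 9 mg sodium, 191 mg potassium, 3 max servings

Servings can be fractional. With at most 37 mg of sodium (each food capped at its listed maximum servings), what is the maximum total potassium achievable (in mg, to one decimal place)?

1713.2 mg

Potassium per mg sodium: bell pepper 69, black beans 45.43, kidney beans 32.58, quinoa 21.22.
Take 3 servings of bell pepper: uses 9 mg sodium, +621.0 mg potassium (running total 621.0 mg).
Take 2 servings of black beans: uses 14 mg sodium, +636.0 mg potassium (running total 1257.0 mg).
Take 1.167 servings of kidney beans: uses 14 mg sodium, +456.2 mg potassium (running total 1713.2 mg).
Filling greedily by potassium-per-mg sodium is optimal for one linear limit, giving 1713.2 mg.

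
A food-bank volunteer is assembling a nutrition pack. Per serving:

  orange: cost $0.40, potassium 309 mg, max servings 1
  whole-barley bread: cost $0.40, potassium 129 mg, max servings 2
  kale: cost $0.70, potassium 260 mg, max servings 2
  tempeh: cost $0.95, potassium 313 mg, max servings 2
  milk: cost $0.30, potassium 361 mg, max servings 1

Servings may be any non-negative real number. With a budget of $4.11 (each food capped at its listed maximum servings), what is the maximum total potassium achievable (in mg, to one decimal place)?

1851.5 mg

Potassium per dollar: milk 1203, orange 772.5, kale 371.4, tempeh 329.5, whole-barley bread 322.5.
Take 1 serving of milk: spends $0.30, +361.0 mg potassium (running total 361.0 mg).
Take 1 serving of orange: spends $0.40, +309.0 mg potassium (running total 670.0 mg).
Take 2 servings of kale: spends $1.40, +520.0 mg potassium (running total 1190.0 mg).
Take 2 servings of tempeh: spends $1.90, +626.0 mg potassium (running total 1816.0 mg).
Take 0.275 servings of whole-barley bread: spends $0.11, +35.5 mg potassium (running total 1851.5 mg).
Greedy by best ratio exhausts the cost allowance optimally: 1851.5 mg.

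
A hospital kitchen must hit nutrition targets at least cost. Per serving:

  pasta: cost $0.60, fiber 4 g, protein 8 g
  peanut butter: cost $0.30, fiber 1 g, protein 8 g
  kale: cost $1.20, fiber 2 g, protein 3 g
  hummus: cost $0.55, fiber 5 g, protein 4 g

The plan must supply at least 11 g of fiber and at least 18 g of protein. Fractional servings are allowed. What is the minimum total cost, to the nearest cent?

pasta only: max(11/4, 18/8) = 2.75 servings → $1.65.
peanut butter only: max(11/1, 18/8) = 11 servings → $3.30.
kale only: max(11/2, 18/3) = 6 servings → $7.20.
hummus only: max(11/5, 18/4) = 4.5 servings → $2.48.
pasta + peanut butter with both targets exact would need a negative amount; discard.
pasta + kale with both tight: 0.75 servings and 4 servings → $5.25.
pasta + hummus with both tight: 1.917 servings and 0.6667 servings → $1.52.
peanut butter + kale with both tight: 0.2308 servings and 5.385 servings → $6.53.
peanut butter + hummus with both tight: 1.278 servings and 1.944 servings → $1.45.
kale + hummus: intersection lies outside the first quadrant.
Cheapest feasible corner: $1.45.

$1.45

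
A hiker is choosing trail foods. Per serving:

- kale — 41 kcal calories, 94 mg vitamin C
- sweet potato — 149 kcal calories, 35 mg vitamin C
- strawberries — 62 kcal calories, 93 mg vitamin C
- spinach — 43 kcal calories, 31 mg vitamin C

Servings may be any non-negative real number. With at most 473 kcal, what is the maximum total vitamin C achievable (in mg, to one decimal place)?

1084.4 mg

Vitamin C per kcal: kale 2.293, strawberries 1.5, spinach 0.7209, sweet potato 0.2349.
With no serving limits, spend the whole calories allowance on kale: 473 kcal / 41 kcal × 94 mg = 1084.4 mg.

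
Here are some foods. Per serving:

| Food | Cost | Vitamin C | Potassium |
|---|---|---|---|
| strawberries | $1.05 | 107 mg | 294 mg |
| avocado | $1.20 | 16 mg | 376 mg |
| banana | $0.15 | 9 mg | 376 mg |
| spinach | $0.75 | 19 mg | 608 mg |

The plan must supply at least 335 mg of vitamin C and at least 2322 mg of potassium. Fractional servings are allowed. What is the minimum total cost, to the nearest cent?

strawberries only: max(335/107, 2322/294) = 7.898 servings → $8.29.
avocado only: max(335/16, 2322/376) = 20.94 servings → $25.12.
banana only: max(335/9, 2322/376) = 37.22 servings → $5.58.
spinach only: max(335/19, 2322/608) = 17.63 servings → $13.22.
strawberries + avocado with both tight: 2.5 servings and 4.221 servings → $7.69.
strawberries + banana with both tight: 2.795 servings and 3.99 servings → $3.53.
strawberries + spinach with both tight: 2.683 servings and 2.522 servings → $4.71.
avocado + banana: intersection lies outside the first quadrant.
avocado + spinach: intersection lies outside the first quadrant.
banana + spinach with both targets exact would need a negative amount; discard.
So the least-cost plan costs $3.53.

$3.53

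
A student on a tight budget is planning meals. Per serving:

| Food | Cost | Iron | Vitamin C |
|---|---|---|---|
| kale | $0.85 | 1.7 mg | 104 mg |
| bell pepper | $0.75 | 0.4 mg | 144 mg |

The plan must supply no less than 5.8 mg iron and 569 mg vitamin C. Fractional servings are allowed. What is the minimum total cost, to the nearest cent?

Two binding constraints pin down two serving amounts, so the optimal mix uses at most two foods. The candidates are each food alone (scaled to the tighter of iron/vitamin C) and each pair with both constraints tight.
kale only: max(5.8/1.7, 569/104) = 5.471 servings → $4.65.
bell pepper only: max(5.8/0.4, 569/144) = 14.5 servings → $10.88.
kale + bell pepper with both tight: 2.99 servings and 1.792 servings → $3.89.
The minimum over all feasible corners is $3.89.

$3.89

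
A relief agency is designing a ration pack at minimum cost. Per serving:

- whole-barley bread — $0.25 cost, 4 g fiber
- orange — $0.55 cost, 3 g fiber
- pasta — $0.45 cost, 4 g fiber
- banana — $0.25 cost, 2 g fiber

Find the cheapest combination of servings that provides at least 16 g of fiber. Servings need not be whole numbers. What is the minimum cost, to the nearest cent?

$1.00

Cost per g of fiber: whole-barley bread $0.0625, pasta $0.1125, banana $0.1250, orange $0.1833.
With no serving limits, use only whole-barley bread: 16 g / 4 g = 4 servings × $0.25 = $1.00.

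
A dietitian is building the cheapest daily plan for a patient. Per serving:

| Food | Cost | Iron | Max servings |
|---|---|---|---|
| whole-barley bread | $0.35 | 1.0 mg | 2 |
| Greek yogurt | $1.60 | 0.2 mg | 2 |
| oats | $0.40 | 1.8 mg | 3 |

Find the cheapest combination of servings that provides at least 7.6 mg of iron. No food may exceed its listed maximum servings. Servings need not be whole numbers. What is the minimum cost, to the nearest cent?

Cost per mg of iron: oats $0.2222, whole-barley bread $0.3500, Greek yogurt $8.0000.
Take 3 servings of oats: +5.4 mg iron for $1.20 (total $1.20, still need 2.2 mg).
Take 2 servings of whole-barley bread: +2.0 mg iron for $0.70 (total $1.90, still need 0.2 mg).
Take 1 serving of Greek yogurt: +0.2 mg iron for $1.60 (total $3.50, still need 0.0 mg).
Filling from the cheapest source first is optimal under one linear minimum: $3.50.

$3.50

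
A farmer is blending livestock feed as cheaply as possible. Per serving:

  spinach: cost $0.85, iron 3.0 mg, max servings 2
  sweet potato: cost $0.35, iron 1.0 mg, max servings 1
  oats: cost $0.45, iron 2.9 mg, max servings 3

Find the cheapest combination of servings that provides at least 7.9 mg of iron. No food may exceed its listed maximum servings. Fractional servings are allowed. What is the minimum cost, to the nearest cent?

$1.23

Cost per mg of iron: oats $0.1552, spinach $0.2833, sweet potato $0.3500.
Take 2.724 servings of oats: +7.9 mg iron for $1.23 (total $1.23, still need 0.0 mg).
Filling from the cheapest source first is optimal under one linear minimum: $1.23.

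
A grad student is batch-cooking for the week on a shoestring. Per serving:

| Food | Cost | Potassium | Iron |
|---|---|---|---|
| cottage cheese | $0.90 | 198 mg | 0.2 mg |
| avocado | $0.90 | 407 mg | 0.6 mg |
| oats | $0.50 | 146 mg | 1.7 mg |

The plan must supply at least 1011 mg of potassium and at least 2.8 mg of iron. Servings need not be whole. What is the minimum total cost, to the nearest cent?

$2.39

At the optimum either one food covers both requirements or two foods hit both targets exactly; no other combination can be cheaper.
cottage cheese only: max(1011/198, 2.8/0.2) = 14 servings → $12.60.
avocado only: max(1011/407, 2.8/0.6) = 4.667 servings → $4.20.
oats only: max(1011/146, 2.8/1.7) = 6.925 servings → $3.46.
cottage cheese + avocado with both targets exact would need a negative amount; discard.
cottage cheese + oats with both tight: 4.261 servings and 1.146 servings → $4.41.
avocado + oats with both tight: 2.168 servings and 0.882 servings → $2.39.
Cheapest feasible corner: $2.39.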